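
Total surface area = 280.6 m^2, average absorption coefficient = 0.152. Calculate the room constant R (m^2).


Given values:
  S = 280.6 m^2, alpha = 0.152
Formula: R = S * alpha / (1 - alpha)
Numerator: 280.6 * 0.152 = 42.6512
Denominator: 1 - 0.152 = 0.848
R = 42.6512 / 0.848 = 50.3

50.3 m^2


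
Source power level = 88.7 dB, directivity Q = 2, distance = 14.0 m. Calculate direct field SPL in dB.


Given values:
  Lw = 88.7 dB, Q = 2, r = 14.0 m
Formula: SPL = Lw + 10 * log10(Q / (4 * pi * r^2))
Compute 4 * pi * r^2 = 4 * pi * 14.0^2 = 2463.0086
Compute Q / denom = 2 / 2463.0086 = 0.00081202
Compute 10 * log10(0.00081202) = -30.9043
SPL = 88.7 + (-30.9043) = 57.8

57.8 dB


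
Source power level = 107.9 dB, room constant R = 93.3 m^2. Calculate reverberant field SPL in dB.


Given values:
  Lw = 107.9 dB, R = 93.3 m^2
Formula: SPL = Lw + 10 * log10(4 / R)
Compute 4 / R = 4 / 93.3 = 0.042872
Compute 10 * log10(0.042872) = -13.6783
SPL = 107.9 + (-13.6783) = 94.22

94.22 dB


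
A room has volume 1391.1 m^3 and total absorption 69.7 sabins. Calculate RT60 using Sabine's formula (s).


Given values:
  V = 1391.1 m^3
  A = 69.7 sabins
Formula: RT60 = 0.161 * V / A
Numerator: 0.161 * 1391.1 = 223.9671
RT60 = 223.9671 / 69.7 = 3.213

3.213 s


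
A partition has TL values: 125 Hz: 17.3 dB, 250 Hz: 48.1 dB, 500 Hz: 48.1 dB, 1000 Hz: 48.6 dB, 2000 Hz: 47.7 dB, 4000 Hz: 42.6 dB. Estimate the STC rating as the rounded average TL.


Given TL values at each frequency:
  125 Hz: 17.3 dB
  250 Hz: 48.1 dB
  500 Hz: 48.1 dB
  1000 Hz: 48.6 dB
  2000 Hz: 47.7 dB
  4000 Hz: 42.6 dB
Formula: STC ~ round(average of TL values)
Sum = 17.3 + 48.1 + 48.1 + 48.6 + 47.7 + 42.6 = 252.4
Average = 252.4 / 6 = 42.07
Rounded: 42

42


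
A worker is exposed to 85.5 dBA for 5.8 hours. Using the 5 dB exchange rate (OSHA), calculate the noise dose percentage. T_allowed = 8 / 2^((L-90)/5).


Given values:
  L = 85.5 dBA, T = 5.8 hours
Formula: T_allowed = 8 / 2^((L - 90) / 5)
Compute exponent: (85.5 - 90) / 5 = -0.9
Compute 2^(-0.9) = 0.535887
T_allowed = 8 / 0.535887 = 14.92852 hours
Dose = (T / T_allowed) * 100
Dose = (5.8 / 14.92852) * 100 = 38.85

38.85 %


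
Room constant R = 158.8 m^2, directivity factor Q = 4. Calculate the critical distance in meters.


Given values:
  R = 158.8 m^2, Q = 4
Formula: d_c = 0.141 * sqrt(Q * R)
Compute Q * R = 4 * 158.8 = 635.2
Compute sqrt(635.2) = 25.2032
d_c = 0.141 * 25.2032 = 3.554

3.554 m


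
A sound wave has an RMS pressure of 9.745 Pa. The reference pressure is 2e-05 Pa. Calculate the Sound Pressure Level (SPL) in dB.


Given values:
  p = 9.745 Pa
  p_ref = 2e-05 Pa
Formula: SPL = 20 * log10(p / p_ref)
Compute ratio: p / p_ref = 9.745 / 2e-05 = 487250
Compute log10: log10(487250) = 5.687752
Multiply: SPL = 20 * 5.687752 = 113.76

113.76 dB


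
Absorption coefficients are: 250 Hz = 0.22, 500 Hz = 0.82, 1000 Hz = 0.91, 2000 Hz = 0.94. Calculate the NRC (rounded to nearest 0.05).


Given values:
  a_250 = 0.22, a_500 = 0.82
  a_1000 = 0.91, a_2000 = 0.94
Formula: NRC = (a250 + a500 + a1000 + a2000) / 4
Sum = 0.22 + 0.82 + 0.91 + 0.94 = 2.89
NRC = 2.89 / 4 = 0.7225
Rounded to nearest 0.05: 0.7

0.7


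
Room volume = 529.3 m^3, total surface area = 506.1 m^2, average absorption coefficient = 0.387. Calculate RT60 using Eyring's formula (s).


Given values:
  V = 529.3 m^3, S = 506.1 m^2, alpha = 0.387
Formula: RT60 = 0.161 * V / (-S * ln(1 - alpha))
Compute ln(1 - 0.387) = ln(0.613) = -0.48939
Denominator: -506.1 * -0.48939 = 247.6803
Numerator: 0.161 * 529.3 = 85.2173
RT60 = 85.2173 / 247.6803 = 0.344

0.344 s


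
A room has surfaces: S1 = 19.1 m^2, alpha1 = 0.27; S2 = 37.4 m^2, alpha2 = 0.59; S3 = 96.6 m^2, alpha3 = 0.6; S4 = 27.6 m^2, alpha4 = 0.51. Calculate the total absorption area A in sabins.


Given surfaces:
  Surface 1: 19.1 * 0.27 = 5.157
  Surface 2: 37.4 * 0.59 = 22.066
  Surface 3: 96.6 * 0.6 = 57.96
  Surface 4: 27.6 * 0.51 = 14.076
Formula: A = sum(Si * alpha_i)
A = 5.157 + 22.066 + 57.96 + 14.076
A = 99.26

99.26 sabins


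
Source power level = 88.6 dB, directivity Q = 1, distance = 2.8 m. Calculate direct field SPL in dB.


Given values:
  Lw = 88.6 dB, Q = 1, r = 2.8 m
Formula: SPL = Lw + 10 * log10(Q / (4 * pi * r^2))
Compute 4 * pi * r^2 = 4 * pi * 2.8^2 = 98.5203
Compute Q / denom = 1 / 98.5203 = 0.01015019
Compute 10 * log10(0.01015019) = -19.9353
SPL = 88.6 + (-19.9353) = 68.66

68.66 dB


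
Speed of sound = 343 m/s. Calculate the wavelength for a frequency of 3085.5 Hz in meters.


Given values:
  c = 343 m/s, f = 3085.5 Hz
Formula: lambda = c / f
lambda = 343 / 3085.5
lambda = 0.1112

0.1112 m


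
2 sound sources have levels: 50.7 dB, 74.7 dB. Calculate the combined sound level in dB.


Formula: L_total = 10 * log10( sum(10^(Li/10)) )
  Source 1: 10^(50.7/10) = 117489.7555
  Source 2: 10^(74.7/10) = 29512092.2667
Sum of linear values = 29629582.0222
L_total = 10 * log10(29629582.0222) = 74.72

74.72 dB


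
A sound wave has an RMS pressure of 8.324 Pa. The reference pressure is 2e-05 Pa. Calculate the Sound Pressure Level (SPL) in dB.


Given values:
  p = 8.324 Pa
  p_ref = 2e-05 Pa
Formula: SPL = 20 * log10(p / p_ref)
Compute ratio: p / p_ref = 8.324 / 2e-05 = 416200
Compute log10: log10(416200) = 5.619302
Multiply: SPL = 20 * 5.619302 = 112.39

112.39 dB


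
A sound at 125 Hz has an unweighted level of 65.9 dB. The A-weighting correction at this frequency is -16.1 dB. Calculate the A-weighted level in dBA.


Given values:
  SPL = 65.9 dB
  A-weighting at 125 Hz = -16.1 dB
Formula: L_A = SPL + A_weight
L_A = 65.9 + (-16.1)
L_A = 49.8

49.8 dBA


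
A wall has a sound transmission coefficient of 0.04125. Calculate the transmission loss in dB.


Given values:
  tau = 0.04125
Formula: TL = 10 * log10(1 / tau)
Compute 1 / tau = 1 / 0.04125 = 24.2424
Compute log10(24.2424) = 1.384576
TL = 10 * 1.384576 = 13.85

13.85 dB


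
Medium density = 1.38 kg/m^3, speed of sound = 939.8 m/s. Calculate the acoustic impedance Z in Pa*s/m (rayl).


Given values:
  rho = 1.38 kg/m^3
  c = 939.8 m/s
Formula: Z = rho * c
Z = 1.38 * 939.8
Z = 1296.92

1296.92 rayl


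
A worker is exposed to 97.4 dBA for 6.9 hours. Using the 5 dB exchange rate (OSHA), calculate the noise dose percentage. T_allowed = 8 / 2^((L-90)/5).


Given values:
  L = 97.4 dBA, T = 6.9 hours
Formula: T_allowed = 8 / 2^((L - 90) / 5)
Compute exponent: (97.4 - 90) / 5 = 1.48
Compute 2^(1.48) = 2.789487
T_allowed = 8 / 2.789487 = 2.867911 hours
Dose = (T / T_allowed) * 100
Dose = (6.9 / 2.867911) * 100 = 240.59

240.59 %


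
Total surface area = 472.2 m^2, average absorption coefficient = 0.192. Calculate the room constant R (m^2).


Given values:
  S = 472.2 m^2, alpha = 0.192
Formula: R = S * alpha / (1 - alpha)
Numerator: 472.2 * 0.192 = 90.6624
Denominator: 1 - 0.192 = 0.808
R = 90.6624 / 0.808 = 112.21

112.21 m^2


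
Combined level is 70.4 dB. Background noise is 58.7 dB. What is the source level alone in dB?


Given values:
  L_total = 70.4 dB, L_bg = 58.7 dB
Formula: L_source = 10 * log10(10^(L_total/10) - 10^(L_bg/10))
Convert to linear:
  10^(70.4/10) = 10964781.9614
  10^(58.7/10) = 741310.2413
Difference: 10964781.9614 - 741310.2413 = 10223471.7201
L_source = 10 * log10(10223471.7201) = 70.1

70.1 dB


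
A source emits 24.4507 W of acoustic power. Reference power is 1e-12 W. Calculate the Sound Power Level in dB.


Given values:
  W = 24.4507 W
  W_ref = 1e-12 W
Formula: SWL = 10 * log10(W / W_ref)
Compute ratio: W / W_ref = 24450700000000
Compute log10: log10(24450700000000) = 13.388291
Multiply: SWL = 10 * 13.388291 = 133.88

133.88 dB


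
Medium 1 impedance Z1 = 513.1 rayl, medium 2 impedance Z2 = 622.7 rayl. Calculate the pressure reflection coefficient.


Given values:
  Z1 = 513.1 rayl, Z2 = 622.7 rayl
Formula: R = (Z2 - Z1) / (Z2 + Z1)
Numerator: Z2 - Z1 = 622.7 - 513.1 = 109.6
Denominator: Z2 + Z1 = 622.7 + 513.1 = 1135.8
R = 109.6 / 1135.8 = 0.0965

0.0965


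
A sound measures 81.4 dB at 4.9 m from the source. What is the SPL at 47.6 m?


Given values:
  SPL1 = 81.4 dB, r1 = 4.9 m, r2 = 47.6 m
Formula: SPL2 = SPL1 - 20 * log10(r2 / r1)
Compute ratio: r2 / r1 = 47.6 / 4.9 = 9.7143
Compute log10: log10(9.7143) = 0.987412
Compute drop: 20 * 0.987412 = 19.7482
SPL2 = 81.4 - 19.7482 = 61.65

61.65 dB


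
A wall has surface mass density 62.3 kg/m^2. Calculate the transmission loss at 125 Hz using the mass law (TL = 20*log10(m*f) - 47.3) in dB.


Given values:
  m = 62.3 kg/m^2, f = 125 Hz
Formula: TL = 20 * log10(m * f) - 47.3
Compute m * f = 62.3 * 125 = 7787.5
Compute log10(7787.5) = 3.891398
Compute 20 * 3.891398 = 77.828
TL = 77.828 - 47.3 = 30.53

30.53 dB


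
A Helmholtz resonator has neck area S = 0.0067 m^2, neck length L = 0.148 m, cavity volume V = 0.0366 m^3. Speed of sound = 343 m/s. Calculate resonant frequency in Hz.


Given values:
  S = 0.0067 m^2, L = 0.148 m, V = 0.0366 m^3, c = 343 m/s
Formula: f = (c / (2*pi)) * sqrt(S / (V * L))
Compute V * L = 0.0366 * 0.148 = 0.0054168
Compute S / (V * L) = 0.0067 / 0.0054168 = 1.2369
Compute sqrt(1.2369) = 1.11216
Compute c / (2*pi) = 343 / 6.283185 = 54.590148
f = 54.590148 * 1.11216 = 60.71

60.71 Hz


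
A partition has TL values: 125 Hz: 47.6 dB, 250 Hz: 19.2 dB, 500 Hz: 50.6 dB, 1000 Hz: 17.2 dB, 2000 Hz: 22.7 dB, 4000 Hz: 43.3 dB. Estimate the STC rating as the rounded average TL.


Given TL values at each frequency:
  125 Hz: 47.6 dB
  250 Hz: 19.2 dB
  500 Hz: 50.6 dB
  1000 Hz: 17.2 dB
  2000 Hz: 22.7 dB
  4000 Hz: 43.3 dB
Formula: STC ~ round(average of TL values)
Sum = 47.6 + 19.2 + 50.6 + 17.2 + 22.7 + 43.3 = 200.6
Average = 200.6 / 6 = 33.43
Rounded: 33

33


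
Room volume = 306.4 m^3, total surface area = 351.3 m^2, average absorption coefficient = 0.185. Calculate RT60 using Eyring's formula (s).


Given values:
  V = 306.4 m^3, S = 351.3 m^2, alpha = 0.185
Formula: RT60 = 0.161 * V / (-S * ln(1 - alpha))
Compute ln(1 - 0.185) = ln(0.815) = -0.204567
Denominator: -351.3 * -0.204567 = 71.8644
Numerator: 0.161 * 306.4 = 49.3304
RT60 = 49.3304 / 71.8644 = 0.686

0.686 s


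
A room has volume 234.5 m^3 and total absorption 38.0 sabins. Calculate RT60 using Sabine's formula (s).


Given values:
  V = 234.5 m^3
  A = 38.0 sabins
Formula: RT60 = 0.161 * V / A
Numerator: 0.161 * 234.5 = 37.7545
RT60 = 37.7545 / 38.0 = 0.994

0.994 s


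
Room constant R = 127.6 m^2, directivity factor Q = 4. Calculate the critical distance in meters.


Given values:
  R = 127.6 m^2, Q = 4
Formula: d_c = 0.141 * sqrt(Q * R)
Compute Q * R = 4 * 127.6 = 510.4
Compute sqrt(510.4) = 22.592
d_c = 0.141 * 22.592 = 3.185

3.185 m


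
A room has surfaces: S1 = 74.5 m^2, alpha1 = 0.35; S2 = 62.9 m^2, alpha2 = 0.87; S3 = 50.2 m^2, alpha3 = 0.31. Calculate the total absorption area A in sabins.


Given surfaces:
  Surface 1: 74.5 * 0.35 = 26.075
  Surface 2: 62.9 * 0.87 = 54.723
  Surface 3: 50.2 * 0.31 = 15.562
Formula: A = sum(Si * alpha_i)
A = 26.075 + 54.723 + 15.562
A = 96.36

96.36 sabins


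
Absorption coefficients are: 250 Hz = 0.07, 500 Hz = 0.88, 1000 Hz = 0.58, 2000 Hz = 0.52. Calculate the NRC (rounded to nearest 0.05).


Given values:
  a_250 = 0.07, a_500 = 0.88
  a_1000 = 0.58, a_2000 = 0.52
Formula: NRC = (a250 + a500 + a1000 + a2000) / 4
Sum = 0.07 + 0.88 + 0.58 + 0.52 = 2.05
NRC = 2.05 / 4 = 0.5125
Rounded to nearest 0.05: 0.5

0.5


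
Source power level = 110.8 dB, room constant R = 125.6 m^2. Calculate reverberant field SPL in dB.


Given values:
  Lw = 110.8 dB, R = 125.6 m^2
Formula: SPL = Lw + 10 * log10(4 / R)
Compute 4 / R = 4 / 125.6 = 0.031847
Compute 10 * log10(0.031847) = -14.9693
SPL = 110.8 + (-14.9693) = 95.83

95.83 dB


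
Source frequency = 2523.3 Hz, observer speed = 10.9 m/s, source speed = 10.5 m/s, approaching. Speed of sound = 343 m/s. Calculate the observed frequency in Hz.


Given values:
  f_s = 2523.3 Hz, v_o = 10.9 m/s, v_s = 10.5 m/s
  Direction: approaching
Formula: f_o = f_s * (c + v_o) / (c - v_s)
Numerator: c + v_o = 343 + 10.9 = 353.9
Denominator: c - v_s = 343 - 10.5 = 332.5
f_o = 2523.3 * 353.9 / 332.5 = 2685.7

2685.7 Hz


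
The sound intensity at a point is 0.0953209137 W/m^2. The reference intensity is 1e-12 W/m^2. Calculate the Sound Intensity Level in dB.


Given values:
  I = 0.0953209137 W/m^2
  I_ref = 1e-12 W/m^2
Formula: SIL = 10 * log10(I / I_ref)
Compute ratio: I / I_ref = 95320913700
Compute log10: log10(95320913700) = 10.979188
Multiply: SIL = 10 * 10.979188 = 109.79

109.79 dB


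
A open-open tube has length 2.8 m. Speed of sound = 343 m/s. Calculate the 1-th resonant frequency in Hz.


Given values:
  Tube type: open-open, L = 2.8 m, c = 343 m/s, n = 1
Formula: f_n = n * c / (2 * L)
Compute 2 * L = 2 * 2.8 = 5.6
f = 1 * 343 / 5.6
f = 61.25

61.25 Hz


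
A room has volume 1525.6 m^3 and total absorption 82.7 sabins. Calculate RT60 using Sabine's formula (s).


Given values:
  V = 1525.6 m^3
  A = 82.7 sabins
Formula: RT60 = 0.161 * V / A
Numerator: 0.161 * 1525.6 = 245.6216
RT60 = 245.6216 / 82.7 = 2.97

2.97 s


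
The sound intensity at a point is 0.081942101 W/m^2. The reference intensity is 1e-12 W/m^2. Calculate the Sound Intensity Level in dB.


Given values:
  I = 0.081942101 W/m^2
  I_ref = 1e-12 W/m^2
Formula: SIL = 10 * log10(I / I_ref)
Compute ratio: I / I_ref = 81942101000
Compute log10: log10(81942101000) = 10.913507
Multiply: SIL = 10 * 10.913507 = 109.14

109.14 dB


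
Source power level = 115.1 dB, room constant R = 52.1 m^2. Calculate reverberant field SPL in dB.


Given values:
  Lw = 115.1 dB, R = 52.1 m^2
Formula: SPL = Lw + 10 * log10(4 / R)
Compute 4 / R = 4 / 52.1 = 0.076775
Compute 10 * log10(0.076775) = -11.1478
SPL = 115.1 + (-11.1478) = 103.95

103.95 dB


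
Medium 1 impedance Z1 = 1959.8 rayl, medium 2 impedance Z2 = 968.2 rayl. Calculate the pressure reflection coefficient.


Given values:
  Z1 = 1959.8 rayl, Z2 = 968.2 rayl
Formula: R = (Z2 - Z1) / (Z2 + Z1)
Numerator: Z2 - Z1 = 968.2 - 1959.8 = -991.6
Denominator: Z2 + Z1 = 968.2 + 1959.8 = 2928.0
R = -991.6 / 2928.0 = -0.3387

-0.3387


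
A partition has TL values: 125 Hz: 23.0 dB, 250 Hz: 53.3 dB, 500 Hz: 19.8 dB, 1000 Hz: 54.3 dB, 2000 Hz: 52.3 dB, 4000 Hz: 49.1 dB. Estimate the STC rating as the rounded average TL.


Given TL values at each frequency:
  125 Hz: 23.0 dB
  250 Hz: 53.3 dB
  500 Hz: 19.8 dB
  1000 Hz: 54.3 dB
  2000 Hz: 52.3 dB
  4000 Hz: 49.1 dB
Formula: STC ~ round(average of TL values)
Sum = 23.0 + 53.3 + 19.8 + 54.3 + 52.3 + 49.1 = 251.8
Average = 251.8 / 6 = 41.97
Rounded: 42

42


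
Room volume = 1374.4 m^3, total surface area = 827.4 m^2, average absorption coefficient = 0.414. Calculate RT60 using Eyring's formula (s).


Given values:
  V = 1374.4 m^3, S = 827.4 m^2, alpha = 0.414
Formula: RT60 = 0.161 * V / (-S * ln(1 - alpha))
Compute ln(1 - 0.414) = ln(0.586) = -0.534435
Denominator: -827.4 * -0.534435 = 442.1915
Numerator: 0.161 * 1374.4 = 221.2784
RT60 = 221.2784 / 442.1915 = 0.5

0.5 s


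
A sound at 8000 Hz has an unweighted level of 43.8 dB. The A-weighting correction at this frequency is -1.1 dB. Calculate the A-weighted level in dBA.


Given values:
  SPL = 43.8 dB
  A-weighting at 8000 Hz = -1.1 dB
Formula: L_A = SPL + A_weight
L_A = 43.8 + (-1.1)
L_A = 42.7

42.7 dBA


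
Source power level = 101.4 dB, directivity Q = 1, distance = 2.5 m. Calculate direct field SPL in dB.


Given values:
  Lw = 101.4 dB, Q = 1, r = 2.5 m
Formula: SPL = Lw + 10 * log10(Q / (4 * pi * r^2))
Compute 4 * pi * r^2 = 4 * pi * 2.5^2 = 78.5398
Compute Q / denom = 1 / 78.5398 = 0.0127324
Compute 10 * log10(0.0127324) = -18.9509
SPL = 101.4 + (-18.9509) = 82.45

82.45 dB


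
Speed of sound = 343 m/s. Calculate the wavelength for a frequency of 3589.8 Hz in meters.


Given values:
  c = 343 m/s, f = 3589.8 Hz
Formula: lambda = c / f
lambda = 343 / 3589.8
lambda = 0.0955

0.0955 m


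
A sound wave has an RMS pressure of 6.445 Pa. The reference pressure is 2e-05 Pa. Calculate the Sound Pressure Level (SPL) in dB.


Given values:
  p = 6.445 Pa
  p_ref = 2e-05 Pa
Formula: SPL = 20 * log10(p / p_ref)
Compute ratio: p / p_ref = 6.445 / 2e-05 = 322250
Compute log10: log10(322250) = 5.508193
Multiply: SPL = 20 * 5.508193 = 110.16

110.16 dB


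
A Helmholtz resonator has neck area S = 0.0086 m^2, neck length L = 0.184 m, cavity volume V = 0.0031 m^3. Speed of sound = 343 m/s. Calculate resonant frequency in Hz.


Given values:
  S = 0.0086 m^2, L = 0.184 m, V = 0.0031 m^3, c = 343 m/s
Formula: f = (c / (2*pi)) * sqrt(S / (V * L))
Compute V * L = 0.0031 * 0.184 = 0.0005704
Compute S / (V * L) = 0.0086 / 0.0005704 = 15.0771
Compute sqrt(15.0771) = 3.882924
Compute c / (2*pi) = 343 / 6.283185 = 54.590148
f = 54.590148 * 3.882924 = 211.97

211.97 Hz


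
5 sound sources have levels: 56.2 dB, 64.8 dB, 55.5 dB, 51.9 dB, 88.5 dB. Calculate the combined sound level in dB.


Formula: L_total = 10 * log10( sum(10^(Li/10)) )
  Source 1: 10^(56.2/10) = 416869.3835
  Source 2: 10^(64.8/10) = 3019951.7204
  Source 3: 10^(55.5/10) = 354813.3892
  Source 4: 10^(51.9/10) = 154881.6619
  Source 5: 10^(88.5/10) = 707945784.3841
Sum of linear values = 711892300.5391
L_total = 10 * log10(711892300.5391) = 88.52

88.52 dB


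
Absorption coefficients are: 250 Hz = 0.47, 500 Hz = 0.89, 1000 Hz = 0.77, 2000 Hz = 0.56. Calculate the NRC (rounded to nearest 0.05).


Given values:
  a_250 = 0.47, a_500 = 0.89
  a_1000 = 0.77, a_2000 = 0.56
Formula: NRC = (a250 + a500 + a1000 + a2000) / 4
Sum = 0.47 + 0.89 + 0.77 + 0.56 = 2.69
NRC = 2.69 / 4 = 0.6725
Rounded to nearest 0.05: 0.65

0.65


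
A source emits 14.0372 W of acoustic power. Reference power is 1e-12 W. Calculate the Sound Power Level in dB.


Given values:
  W = 14.0372 W
  W_ref = 1e-12 W
Formula: SWL = 10 * log10(W / W_ref)
Compute ratio: W / W_ref = 14037200000000
Compute log10: log10(14037200000000) = 13.14728
Multiply: SWL = 10 * 13.14728 = 131.47

131.47 dB


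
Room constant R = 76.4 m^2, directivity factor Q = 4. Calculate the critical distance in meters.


Given values:
  R = 76.4 m^2, Q = 4
Formula: d_c = 0.141 * sqrt(Q * R)
Compute Q * R = 4 * 76.4 = 305.6
Compute sqrt(305.6) = 17.4814
d_c = 0.141 * 17.4814 = 2.465

2.465 m


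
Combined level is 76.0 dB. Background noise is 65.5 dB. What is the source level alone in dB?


Given values:
  L_total = 76.0 dB, L_bg = 65.5 dB
Formula: L_source = 10 * log10(10^(L_total/10) - 10^(L_bg/10))
Convert to linear:
  10^(76.0/10) = 39810717.0553
  10^(65.5/10) = 3548133.8923
Difference: 39810717.0553 - 3548133.8923 = 36262583.163
L_source = 10 * log10(36262583.163) = 75.59

75.59 dB


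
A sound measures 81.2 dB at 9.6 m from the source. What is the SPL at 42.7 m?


Given values:
  SPL1 = 81.2 dB, r1 = 9.6 m, r2 = 42.7 m
Formula: SPL2 = SPL1 - 20 * log10(r2 / r1)
Compute ratio: r2 / r1 = 42.7 / 9.6 = 4.4479
Compute log10: log10(4.4479) = 0.648155
Compute drop: 20 * 0.648155 = 12.9631
SPL2 = 81.2 - 12.9631 = 68.24

68.24 dB


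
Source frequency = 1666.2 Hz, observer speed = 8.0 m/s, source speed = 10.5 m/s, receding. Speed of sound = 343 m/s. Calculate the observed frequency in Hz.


Given values:
  f_s = 1666.2 Hz, v_o = 8.0 m/s, v_s = 10.5 m/s
  Direction: receding
Formula: f_o = f_s * (c - v_o) / (c + v_s)
Numerator: c - v_o = 343 - 8.0 = 335.0
Denominator: c + v_s = 343 + 10.5 = 353.5
f_o = 1666.2 * 335.0 / 353.5 = 1579.0

1579.0 Hz


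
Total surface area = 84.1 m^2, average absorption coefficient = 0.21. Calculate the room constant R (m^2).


Given values:
  S = 84.1 m^2, alpha = 0.21
Formula: R = S * alpha / (1 - alpha)
Numerator: 84.1 * 0.21 = 17.661
Denominator: 1 - 0.21 = 0.79
R = 17.661 / 0.79 = 22.36

22.36 m^2


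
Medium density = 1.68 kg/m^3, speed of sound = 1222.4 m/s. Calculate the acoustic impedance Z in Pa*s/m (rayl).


Given values:
  rho = 1.68 kg/m^3
  c = 1222.4 m/s
Formula: Z = rho * c
Z = 1.68 * 1222.4
Z = 2053.63

2053.63 rayl


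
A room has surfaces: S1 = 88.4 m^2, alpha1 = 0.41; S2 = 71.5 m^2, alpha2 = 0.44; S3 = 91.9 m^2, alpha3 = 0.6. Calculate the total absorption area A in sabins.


Given surfaces:
  Surface 1: 88.4 * 0.41 = 36.244
  Surface 2: 71.5 * 0.44 = 31.46
  Surface 3: 91.9 * 0.6 = 55.14
Formula: A = sum(Si * alpha_i)
A = 36.244 + 31.46 + 55.14
A = 122.84

122.84 sabins


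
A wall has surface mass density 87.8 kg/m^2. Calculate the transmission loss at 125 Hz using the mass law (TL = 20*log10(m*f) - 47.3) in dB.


Given values:
  m = 87.8 kg/m^2, f = 125 Hz
Formula: TL = 20 * log10(m * f) - 47.3
Compute m * f = 87.8 * 125 = 10975.0
Compute log10(10975.0) = 4.040405
Compute 20 * 4.040405 = 80.8081
TL = 80.8081 - 47.3 = 33.51

33.51 dB


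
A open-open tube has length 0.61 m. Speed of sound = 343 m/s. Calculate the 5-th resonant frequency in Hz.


Given values:
  Tube type: open-open, L = 0.61 m, c = 343 m/s, n = 5
Formula: f_n = n * c / (2 * L)
Compute 2 * L = 2 * 0.61 = 1.22
f = 5 * 343 / 1.22
f = 1405.74

1405.74 Hz


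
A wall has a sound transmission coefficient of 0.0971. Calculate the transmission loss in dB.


Given values:
  tau = 0.0971
Formula: TL = 10 * log10(1 / tau)
Compute 1 / tau = 1 / 0.0971 = 10.2987
Compute log10(10.2987) = 1.012782
TL = 10 * 1.012782 = 10.13

10.13 dB


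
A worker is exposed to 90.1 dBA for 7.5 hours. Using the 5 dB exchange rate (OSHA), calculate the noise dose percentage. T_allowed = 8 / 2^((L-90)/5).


Given values:
  L = 90.1 dBA, T = 7.5 hours
Formula: T_allowed = 8 / 2^((L - 90) / 5)
Compute exponent: (90.1 - 90) / 5 = 0.02
Compute 2^(0.02) = 1.013959
T_allowed = 8 / 1.013959 = 7.889865 hours
Dose = (T / T_allowed) * 100
Dose = (7.5 / 7.889865) * 100 = 95.06

95.06 %


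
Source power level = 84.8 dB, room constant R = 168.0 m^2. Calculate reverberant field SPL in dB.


Given values:
  Lw = 84.8 dB, R = 168.0 m^2
Formula: SPL = Lw + 10 * log10(4 / R)
Compute 4 / R = 4 / 168.0 = 0.02381
Compute 10 * log10(0.02381) = -16.2324
SPL = 84.8 + (-16.2324) = 68.57

68.57 dB


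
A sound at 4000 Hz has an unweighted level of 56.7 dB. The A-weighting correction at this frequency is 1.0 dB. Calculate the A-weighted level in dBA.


Given values:
  SPL = 56.7 dB
  A-weighting at 4000 Hz = 1.0 dB
Formula: L_A = SPL + A_weight
L_A = 56.7 + (1.0)
L_A = 57.7

57.7 dBA


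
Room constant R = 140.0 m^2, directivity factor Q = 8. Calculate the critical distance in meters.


Given values:
  R = 140.0 m^2, Q = 8
Formula: d_c = 0.141 * sqrt(Q * R)
Compute Q * R = 8 * 140.0 = 1120.0
Compute sqrt(1120.0) = 33.4664
d_c = 0.141 * 33.4664 = 4.719

4.719 m


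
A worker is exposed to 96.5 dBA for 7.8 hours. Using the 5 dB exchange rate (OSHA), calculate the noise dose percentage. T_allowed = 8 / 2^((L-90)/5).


Given values:
  L = 96.5 dBA, T = 7.8 hours
Formula: T_allowed = 8 / 2^((L - 90) / 5)
Compute exponent: (96.5 - 90) / 5 = 1.3
Compute 2^(1.3) = 2.462289
T_allowed = 8 / 2.462289 = 3.249009 hours
Dose = (T / T_allowed) * 100
Dose = (7.8 / 3.249009) * 100 = 240.07

240.07 %


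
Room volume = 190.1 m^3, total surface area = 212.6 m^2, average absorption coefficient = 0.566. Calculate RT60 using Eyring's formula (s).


Given values:
  V = 190.1 m^3, S = 212.6 m^2, alpha = 0.566
Formula: RT60 = 0.161 * V / (-S * ln(1 - alpha))
Compute ln(1 - 0.566) = ln(0.434) = -0.834711
Denominator: -212.6 * -0.834711 = 177.4596
Numerator: 0.161 * 190.1 = 30.6061
RT60 = 30.6061 / 177.4596 = 0.172

0.172 s


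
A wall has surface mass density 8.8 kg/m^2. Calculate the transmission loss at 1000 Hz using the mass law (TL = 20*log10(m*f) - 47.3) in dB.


Given values:
  m = 8.8 kg/m^2, f = 1000 Hz
Formula: TL = 20 * log10(m * f) - 47.3
Compute m * f = 8.8 * 1000 = 8800.0
Compute log10(8800.0) = 3.944483
Compute 20 * 3.944483 = 78.8897
TL = 78.8897 - 47.3 = 31.59

31.59 dB


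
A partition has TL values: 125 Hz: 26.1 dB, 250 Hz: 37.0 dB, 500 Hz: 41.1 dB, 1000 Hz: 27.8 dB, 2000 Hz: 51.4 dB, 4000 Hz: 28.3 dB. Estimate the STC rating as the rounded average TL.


Given TL values at each frequency:
  125 Hz: 26.1 dB
  250 Hz: 37.0 dB
  500 Hz: 41.1 dB
  1000 Hz: 27.8 dB
  2000 Hz: 51.4 dB
  4000 Hz: 28.3 dB
Formula: STC ~ round(average of TL values)
Sum = 26.1 + 37.0 + 41.1 + 27.8 + 51.4 + 28.3 = 211.7
Average = 211.7 / 6 = 35.28
Rounded: 35

35


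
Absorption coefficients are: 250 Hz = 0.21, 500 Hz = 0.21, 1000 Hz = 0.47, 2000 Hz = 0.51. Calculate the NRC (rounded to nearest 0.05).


Given values:
  a_250 = 0.21, a_500 = 0.21
  a_1000 = 0.47, a_2000 = 0.51
Formula: NRC = (a250 + a500 + a1000 + a2000) / 4
Sum = 0.21 + 0.21 + 0.47 + 0.51 = 1.4
NRC = 1.4 / 4 = 0.35
Rounded to nearest 0.05: 0.35

0.35


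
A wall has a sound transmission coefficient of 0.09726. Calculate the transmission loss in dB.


Given values:
  tau = 0.09726
Formula: TL = 10 * log10(1 / tau)
Compute 1 / tau = 1 / 0.09726 = 10.2817
Compute log10(10.2817) = 1.012065
TL = 10 * 1.012065 = 10.12

10.12 dB


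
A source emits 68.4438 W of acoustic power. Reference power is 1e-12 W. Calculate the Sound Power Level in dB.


Given values:
  W = 68.4438 W
  W_ref = 1e-12 W
Formula: SWL = 10 * log10(W / W_ref)
Compute ratio: W / W_ref = 68443800000000
Compute log10: log10(68443800000000) = 13.835334
Multiply: SWL = 10 * 13.835334 = 138.35

138.35 dB


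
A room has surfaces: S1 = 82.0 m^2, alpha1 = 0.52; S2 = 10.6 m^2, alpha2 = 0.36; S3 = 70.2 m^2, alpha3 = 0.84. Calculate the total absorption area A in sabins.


Given surfaces:
  Surface 1: 82.0 * 0.52 = 42.64
  Surface 2: 10.6 * 0.36 = 3.816
  Surface 3: 70.2 * 0.84 = 58.968
Formula: A = sum(Si * alpha_i)
A = 42.64 + 3.816 + 58.968
A = 105.42

105.42 sabins


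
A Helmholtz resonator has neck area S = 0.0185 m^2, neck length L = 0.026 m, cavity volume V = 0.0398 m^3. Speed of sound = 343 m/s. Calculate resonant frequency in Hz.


Given values:
  S = 0.0185 m^2, L = 0.026 m, V = 0.0398 m^3, c = 343 m/s
Formula: f = (c / (2*pi)) * sqrt(S / (V * L))
Compute V * L = 0.0398 * 0.026 = 0.0010348
Compute S / (V * L) = 0.0185 / 0.0010348 = 17.8779
Compute sqrt(17.8779) = 4.228227
Compute c / (2*pi) = 343 / 6.283185 = 54.590148
f = 54.590148 * 4.228227 = 230.82

230.82 Hz


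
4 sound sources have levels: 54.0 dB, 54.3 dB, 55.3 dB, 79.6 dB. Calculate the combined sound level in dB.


Formula: L_total = 10 * log10( sum(10^(Li/10)) )
  Source 1: 10^(54.0/10) = 251188.6432
  Source 2: 10^(54.3/10) = 269153.4804
  Source 3: 10^(55.3/10) = 338844.1561
  Source 4: 10^(79.6/10) = 91201083.9356
Sum of linear values = 92060270.2153
L_total = 10 * log10(92060270.2153) = 79.64

79.64 dB


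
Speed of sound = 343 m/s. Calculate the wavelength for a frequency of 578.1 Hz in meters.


Given values:
  c = 343 m/s, f = 578.1 Hz
Formula: lambda = c / f
lambda = 343 / 578.1
lambda = 0.5933

0.5933 m


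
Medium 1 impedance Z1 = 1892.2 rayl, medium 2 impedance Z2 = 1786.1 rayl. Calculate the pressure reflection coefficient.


Given values:
  Z1 = 1892.2 rayl, Z2 = 1786.1 rayl
Formula: R = (Z2 - Z1) / (Z2 + Z1)
Numerator: Z2 - Z1 = 1786.1 - 1892.2 = -106.1
Denominator: Z2 + Z1 = 1786.1 + 1892.2 = 3678.3
R = -106.1 / 3678.3 = -0.0288

-0.0288


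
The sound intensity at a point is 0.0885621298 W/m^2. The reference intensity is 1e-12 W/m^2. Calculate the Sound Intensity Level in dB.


Given values:
  I = 0.0885621298 W/m^2
  I_ref = 1e-12 W/m^2
Formula: SIL = 10 * log10(I / I_ref)
Compute ratio: I / I_ref = 88562129800
Compute log10: log10(88562129800) = 10.947248
Multiply: SIL = 10 * 10.947248 = 109.47

109.47 dB


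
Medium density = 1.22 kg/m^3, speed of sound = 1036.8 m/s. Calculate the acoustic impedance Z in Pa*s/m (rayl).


Given values:
  rho = 1.22 kg/m^3
  c = 1036.8 m/s
Formula: Z = rho * c
Z = 1.22 * 1036.8
Z = 1264.9

1264.9 rayl


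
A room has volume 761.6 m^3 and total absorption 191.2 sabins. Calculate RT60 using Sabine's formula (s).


Given values:
  V = 761.6 m^3
  A = 191.2 sabins
Formula: RT60 = 0.161 * V / A
Numerator: 0.161 * 761.6 = 122.6176
RT60 = 122.6176 / 191.2 = 0.641

0.641 s


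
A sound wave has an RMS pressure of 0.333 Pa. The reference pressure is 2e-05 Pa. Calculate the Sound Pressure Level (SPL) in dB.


Given values:
  p = 0.333 Pa
  p_ref = 2e-05 Pa
Formula: SPL = 20 * log10(p / p_ref)
Compute ratio: p / p_ref = 0.333 / 2e-05 = 16650
Compute log10: log10(16650) = 4.221414
Multiply: SPL = 20 * 4.221414 = 84.43

84.43 dB


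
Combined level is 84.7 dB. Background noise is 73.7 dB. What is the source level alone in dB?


Given values:
  L_total = 84.7 dB, L_bg = 73.7 dB
Formula: L_source = 10 * log10(10^(L_total/10) - 10^(L_bg/10))
Convert to linear:
  10^(84.7/10) = 295120922.6666
  10^(73.7/10) = 23442288.1532
Difference: 295120922.6666 - 23442288.1532 = 271678634.5134
L_source = 10 * log10(271678634.5134) = 84.34

84.34 dB


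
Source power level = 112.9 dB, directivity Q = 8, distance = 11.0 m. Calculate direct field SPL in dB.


Given values:
  Lw = 112.9 dB, Q = 8, r = 11.0 m
Formula: SPL = Lw + 10 * log10(Q / (4 * pi * r^2))
Compute 4 * pi * r^2 = 4 * pi * 11.0^2 = 1520.5308
Compute Q / denom = 8 / 1520.5308 = 0.00526132
Compute 10 * log10(0.00526132) = -22.7891
SPL = 112.9 + (-22.7891) = 90.11

90.11 dB


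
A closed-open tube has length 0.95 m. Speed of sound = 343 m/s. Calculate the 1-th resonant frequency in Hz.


Given values:
  Tube type: closed-open, L = 0.95 m, c = 343 m/s, n = 1
Formula: f_n = (2n - 1) * c / (4 * L)
Compute 2n - 1 = 2*1 - 1 = 1
Compute 4 * L = 4 * 0.95 = 3.8
f = 1 * 343 / 3.8
f = 90.26

90.26 Hz


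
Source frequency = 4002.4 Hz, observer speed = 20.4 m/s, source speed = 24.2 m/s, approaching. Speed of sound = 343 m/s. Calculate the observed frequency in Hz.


Given values:
  f_s = 4002.4 Hz, v_o = 20.4 m/s, v_s = 24.2 m/s
  Direction: approaching
Formula: f_o = f_s * (c + v_o) / (c - v_s)
Numerator: c + v_o = 343 + 20.4 = 363.4
Denominator: c - v_s = 343 - 24.2 = 318.8
f_o = 4002.4 * 363.4 / 318.8 = 4562.33

4562.33 Hz


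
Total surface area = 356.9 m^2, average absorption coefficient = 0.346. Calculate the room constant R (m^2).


Given values:
  S = 356.9 m^2, alpha = 0.346
Formula: R = S * alpha / (1 - alpha)
Numerator: 356.9 * 0.346 = 123.4874
Denominator: 1 - 0.346 = 0.654
R = 123.4874 / 0.654 = 188.82

188.82 m^2


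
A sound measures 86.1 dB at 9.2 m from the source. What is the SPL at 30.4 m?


Given values:
  SPL1 = 86.1 dB, r1 = 9.2 m, r2 = 30.4 m
Formula: SPL2 = SPL1 - 20 * log10(r2 / r1)
Compute ratio: r2 / r1 = 30.4 / 9.2 = 3.3043
Compute log10: log10(3.3043) = 0.519079
Compute drop: 20 * 0.519079 = 10.3816
SPL2 = 86.1 - 10.3816 = 75.72

75.72 dB


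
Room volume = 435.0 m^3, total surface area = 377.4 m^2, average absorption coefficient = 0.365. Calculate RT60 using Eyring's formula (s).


Given values:
  V = 435.0 m^3, S = 377.4 m^2, alpha = 0.365
Formula: RT60 = 0.161 * V / (-S * ln(1 - alpha))
Compute ln(1 - 0.365) = ln(0.635) = -0.45413
Denominator: -377.4 * -0.45413 = 171.3887
Numerator: 0.161 * 435.0 = 70.035
RT60 = 70.035 / 171.3887 = 0.409

0.409 s


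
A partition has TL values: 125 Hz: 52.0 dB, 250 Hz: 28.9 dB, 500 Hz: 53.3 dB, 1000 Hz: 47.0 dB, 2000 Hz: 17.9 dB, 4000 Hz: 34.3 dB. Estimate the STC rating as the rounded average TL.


Given TL values at each frequency:
  125 Hz: 52.0 dB
  250 Hz: 28.9 dB
  500 Hz: 53.3 dB
  1000 Hz: 47.0 dB
  2000 Hz: 17.9 dB
  4000 Hz: 34.3 dB
Formula: STC ~ round(average of TL values)
Sum = 52.0 + 28.9 + 53.3 + 47.0 + 17.9 + 34.3 = 233.4
Average = 233.4 / 6 = 38.9
Rounded: 39

39


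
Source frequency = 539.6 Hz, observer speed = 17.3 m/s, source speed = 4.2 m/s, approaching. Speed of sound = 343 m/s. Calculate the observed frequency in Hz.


Given values:
  f_s = 539.6 Hz, v_o = 17.3 m/s, v_s = 4.2 m/s
  Direction: approaching
Formula: f_o = f_s * (c + v_o) / (c - v_s)
Numerator: c + v_o = 343 + 17.3 = 360.3
Denominator: c - v_s = 343 - 4.2 = 338.8
f_o = 539.6 * 360.3 / 338.8 = 573.84

573.84 Hz


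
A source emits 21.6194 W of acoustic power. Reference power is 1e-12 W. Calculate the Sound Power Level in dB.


Given values:
  W = 21.6194 W
  W_ref = 1e-12 W
Formula: SWL = 10 * log10(W / W_ref)
Compute ratio: W / W_ref = 21619400000000
Compute log10: log10(21619400000000) = 13.334844
Multiply: SWL = 10 * 13.334844 = 133.35

133.35 dB


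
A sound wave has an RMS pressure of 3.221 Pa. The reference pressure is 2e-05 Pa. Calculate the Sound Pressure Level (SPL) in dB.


Given values:
  p = 3.221 Pa
  p_ref = 2e-05 Pa
Formula: SPL = 20 * log10(p / p_ref)
Compute ratio: p / p_ref = 3.221 / 2e-05 = 161050
Compute log10: log10(161050) = 5.206961
Multiply: SPL = 20 * 5.206961 = 104.14

104.14 dB


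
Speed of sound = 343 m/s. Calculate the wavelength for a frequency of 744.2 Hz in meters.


Given values:
  c = 343 m/s, f = 744.2 Hz
Formula: lambda = c / f
lambda = 343 / 744.2
lambda = 0.4609

0.4609 m


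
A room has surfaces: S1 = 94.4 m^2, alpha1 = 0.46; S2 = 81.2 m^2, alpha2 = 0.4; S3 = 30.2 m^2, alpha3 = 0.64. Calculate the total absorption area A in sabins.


Given surfaces:
  Surface 1: 94.4 * 0.46 = 43.424
  Surface 2: 81.2 * 0.4 = 32.48
  Surface 3: 30.2 * 0.64 = 19.328
Formula: A = sum(Si * alpha_i)
A = 43.424 + 32.48 + 19.328
A = 95.23

95.23 sabins


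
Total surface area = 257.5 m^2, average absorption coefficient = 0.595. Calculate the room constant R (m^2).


Given values:
  S = 257.5 m^2, alpha = 0.595
Formula: R = S * alpha / (1 - alpha)
Numerator: 257.5 * 0.595 = 153.2125
Denominator: 1 - 0.595 = 0.405
R = 153.2125 / 0.405 = 378.3

378.3 m^2


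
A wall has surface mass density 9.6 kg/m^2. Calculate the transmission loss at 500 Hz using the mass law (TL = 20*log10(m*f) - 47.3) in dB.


Given values:
  m = 9.6 kg/m^2, f = 500 Hz
Formula: TL = 20 * log10(m * f) - 47.3
Compute m * f = 9.6 * 500 = 4800.0
Compute log10(4800.0) = 3.681241
Compute 20 * 3.681241 = 73.6248
TL = 73.6248 - 47.3 = 26.32

26.32 dB


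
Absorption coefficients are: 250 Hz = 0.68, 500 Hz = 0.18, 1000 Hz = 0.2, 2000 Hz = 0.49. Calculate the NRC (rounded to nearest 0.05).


Given values:
  a_250 = 0.68, a_500 = 0.18
  a_1000 = 0.2, a_2000 = 0.49
Formula: NRC = (a250 + a500 + a1000 + a2000) / 4
Sum = 0.68 + 0.18 + 0.2 + 0.49 = 1.55
NRC = 1.55 / 4 = 0.3875
Rounded to nearest 0.05: 0.4

0.4


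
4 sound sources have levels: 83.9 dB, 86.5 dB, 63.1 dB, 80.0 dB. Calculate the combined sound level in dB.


Formula: L_total = 10 * log10( sum(10^(Li/10)) )
  Source 1: 10^(83.9/10) = 245470891.5685
  Source 2: 10^(86.5/10) = 446683592.151
  Source 3: 10^(63.1/10) = 2041737.9447
  Source 4: 10^(80.0/10) = 100000000.0
Sum of linear values = 794196221.6642
L_total = 10 * log10(794196221.6642) = 89.0

89.0 dB


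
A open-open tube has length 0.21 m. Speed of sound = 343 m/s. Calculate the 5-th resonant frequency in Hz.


Given values:
  Tube type: open-open, L = 0.21 m, c = 343 m/s, n = 5
Formula: f_n = n * c / (2 * L)
Compute 2 * L = 2 * 0.21 = 0.42
f = 5 * 343 / 0.42
f = 4083.33

4083.33 Hz


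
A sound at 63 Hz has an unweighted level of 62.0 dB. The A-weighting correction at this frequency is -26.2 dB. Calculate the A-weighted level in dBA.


Given values:
  SPL = 62.0 dB
  A-weighting at 63 Hz = -26.2 dB
Formula: L_A = SPL + A_weight
L_A = 62.0 + (-26.2)
L_A = 35.8

35.8 dBA


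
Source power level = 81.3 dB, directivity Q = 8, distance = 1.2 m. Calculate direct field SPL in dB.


Given values:
  Lw = 81.3 dB, Q = 8, r = 1.2 m
Formula: SPL = Lw + 10 * log10(Q / (4 * pi * r^2))
Compute 4 * pi * r^2 = 4 * pi * 1.2^2 = 18.0956
Compute Q / denom = 8 / 18.0956 = 0.44209642
Compute 10 * log10(0.44209642) = -3.5448
SPL = 81.3 + (-3.5448) = 77.76

77.76 dB


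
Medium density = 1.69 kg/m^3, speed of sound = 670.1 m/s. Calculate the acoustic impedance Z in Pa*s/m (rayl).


Given values:
  rho = 1.69 kg/m^3
  c = 670.1 m/s
Formula: Z = rho * c
Z = 1.69 * 670.1
Z = 1132.47

1132.47 rayl


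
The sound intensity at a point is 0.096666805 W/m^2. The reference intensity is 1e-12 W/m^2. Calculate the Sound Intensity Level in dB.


Given values:
  I = 0.096666805 W/m^2
  I_ref = 1e-12 W/m^2
Formula: SIL = 10 * log10(I / I_ref)
Compute ratio: I / I_ref = 96666805000
Compute log10: log10(96666805000) = 10.985277
Multiply: SIL = 10 * 10.985277 = 109.85

109.85 dB


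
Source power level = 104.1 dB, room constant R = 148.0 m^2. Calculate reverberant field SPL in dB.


Given values:
  Lw = 104.1 dB, R = 148.0 m^2
Formula: SPL = Lw + 10 * log10(4 / R)
Compute 4 / R = 4 / 148.0 = 0.027027
Compute 10 * log10(0.027027) = -15.682
SPL = 104.1 + (-15.682) = 88.42

88.42 dB


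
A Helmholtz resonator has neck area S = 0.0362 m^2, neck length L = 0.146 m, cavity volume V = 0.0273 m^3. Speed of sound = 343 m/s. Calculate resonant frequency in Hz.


Given values:
  S = 0.0362 m^2, L = 0.146 m, V = 0.0273 m^3, c = 343 m/s
Formula: f = (c / (2*pi)) * sqrt(S / (V * L))
Compute V * L = 0.0273 * 0.146 = 0.0039858
Compute S / (V * L) = 0.0362 / 0.0039858 = 9.0822
Compute sqrt(9.0822) = 3.013669
Compute c / (2*pi) = 343 / 6.283185 = 54.590148
f = 54.590148 * 3.013669 = 164.52

164.52 Hz


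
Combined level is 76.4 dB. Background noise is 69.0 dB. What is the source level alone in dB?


Given values:
  L_total = 76.4 dB, L_bg = 69.0 dB
Formula: L_source = 10 * log10(10^(L_total/10) - 10^(L_bg/10))
Convert to linear:
  10^(76.4/10) = 43651583.224
  10^(69.0/10) = 7943282.3472
Difference: 43651583.224 - 7943282.3472 = 35708300.8768
L_source = 10 * log10(35708300.8768) = 75.53

75.53 dB


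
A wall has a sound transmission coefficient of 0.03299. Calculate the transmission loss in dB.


Given values:
  tau = 0.03299
Formula: TL = 10 * log10(1 / tau)
Compute 1 / tau = 1 / 0.03299 = 30.3122
Compute log10(30.3122) = 1.481617
TL = 10 * 1.481617 = 14.82

14.82 dB


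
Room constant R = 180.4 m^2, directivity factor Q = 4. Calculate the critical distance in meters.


Given values:
  R = 180.4 m^2, Q = 4
Formula: d_c = 0.141 * sqrt(Q * R)
Compute Q * R = 4 * 180.4 = 721.6
Compute sqrt(721.6) = 26.8626
d_c = 0.141 * 26.8626 = 3.788

3.788 m


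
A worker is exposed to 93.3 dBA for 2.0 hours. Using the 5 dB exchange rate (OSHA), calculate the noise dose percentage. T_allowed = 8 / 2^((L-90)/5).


Given values:
  L = 93.3 dBA, T = 2.0 hours
Formula: T_allowed = 8 / 2^((L - 90) / 5)
Compute exponent: (93.3 - 90) / 5 = 0.66
Compute 2^(0.66) = 1.580083
T_allowed = 8 / 1.580083 = 5.063025 hours
Dose = (T / T_allowed) * 100
Dose = (2.0 / 5.063025) * 100 = 39.5

39.5 %


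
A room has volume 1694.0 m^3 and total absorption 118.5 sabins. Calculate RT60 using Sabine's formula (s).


Given values:
  V = 1694.0 m^3
  A = 118.5 sabins
Formula: RT60 = 0.161 * V / A
Numerator: 0.161 * 1694.0 = 272.734
RT60 = 272.734 / 118.5 = 2.302

2.302 s


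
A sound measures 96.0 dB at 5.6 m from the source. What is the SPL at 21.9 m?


Given values:
  SPL1 = 96.0 dB, r1 = 5.6 m, r2 = 21.9 m
Formula: SPL2 = SPL1 - 20 * log10(r2 / r1)
Compute ratio: r2 / r1 = 21.9 / 5.6 = 3.9107
Compute log10: log10(3.9107) = 0.592255
Compute drop: 20 * 0.592255 = 11.8451
SPL2 = 96.0 - 11.8451 = 84.15

84.15 dB


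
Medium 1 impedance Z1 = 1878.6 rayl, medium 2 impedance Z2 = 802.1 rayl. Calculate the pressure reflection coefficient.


Given values:
  Z1 = 1878.6 rayl, Z2 = 802.1 rayl
Formula: R = (Z2 - Z1) / (Z2 + Z1)
Numerator: Z2 - Z1 = 802.1 - 1878.6 = -1076.5
Denominator: Z2 + Z1 = 802.1 + 1878.6 = 2680.7
R = -1076.5 / 2680.7 = -0.4016

-0.4016


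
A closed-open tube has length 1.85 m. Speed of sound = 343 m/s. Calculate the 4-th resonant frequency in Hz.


Given values:
  Tube type: closed-open, L = 1.85 m, c = 343 m/s, n = 4
Formula: f_n = (2n - 1) * c / (4 * L)
Compute 2n - 1 = 2*4 - 1 = 7
Compute 4 * L = 4 * 1.85 = 7.4
f = 7 * 343 / 7.4
f = 324.46

324.46 Hz
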